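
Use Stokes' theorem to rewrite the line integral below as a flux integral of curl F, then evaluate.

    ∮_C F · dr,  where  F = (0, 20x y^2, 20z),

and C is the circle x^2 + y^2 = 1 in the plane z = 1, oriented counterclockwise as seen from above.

Let S be the flat disk x^2 + y^2 ≤ 1 in the plane z = 1, with upward unit normal n̂ = ẑ. By Stokes' theorem,

    ∮_C F · dr = ∬_S (∇ × F) · n̂ dS = ∬_D (curl F)_z dA,

where D is the disk x^2 + y^2 ≤ 1.

Compute the curl of F = (0, 20x y^2, 20z):
    (∇ × F)_x = ∂F_z/∂y - ∂F_y/∂z = 0,
    (∇ × F)_y = ∂F_x/∂z - ∂F_z/∂x = 0,
    (∇ × F)_z = ∂F_y/∂x - ∂F_x/∂y = 20y^2.

On z = 1, (curl F)_z = 20y^2.

Convert to polar (x = r cos θ, y = r sin θ, dA = r dr dθ); the integrand becomes 20r^2sin(θ)^2, so

    ∬_D (curl F)_z dA = ∫_0^{2π} ∫_0^{1} (20r^2sin(θ)^2) · r dr dθ.

Inner (r from 0 to 1): 5sin(θ)^2.
Outer (θ from 0 to 2π): 5π.

Therefore ∮_C F · dr = 5π.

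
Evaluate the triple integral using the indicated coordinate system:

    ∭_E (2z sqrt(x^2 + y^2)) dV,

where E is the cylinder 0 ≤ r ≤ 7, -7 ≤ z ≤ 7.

In cylindrical coordinates, x = r cos(θ), y = r sin(θ), z = z, and dV = r dr dθ dz.

The integrand becomes 2r z, so

    ∭_E (2z sqrt(x^2 + y^2)) dV = ∫_{0}^{2π} ∫_{0}^{7} ∫_{-7}^{7} (2r z) · r dz dr dθ.

Inner (z): 0.
Middle (r from 0 to 7): 0.
Outer (θ): 0.

Therefore the triple integral equals 0.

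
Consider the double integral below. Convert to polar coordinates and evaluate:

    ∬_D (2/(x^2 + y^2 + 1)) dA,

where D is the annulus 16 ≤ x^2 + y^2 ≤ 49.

The region D is 4 ≤ r ≤ 7, 0 ≤ θ ≤ 2π in polar coordinates, where x = r cos(θ), y = r sin(θ), and dA = r dr dθ.

Under the substitution, the integrand becomes 2/(r^2 + 1), so

    ∬_D (2/(x^2 + y^2 + 1)) dA = ∫_{0}^{2π} ∫_{4}^{7} (2/(r^2 + 1)) · r dr dθ.

Inner integral (in r): ∫_{4}^{7} (2/(r^2 + 1)) · r dr = log(50/17).

Outer integral (in θ): ∫_{0}^{2π} (log(50/17)) dθ = log((50/17)^(2π)).

Therefore ∬_D (2/(x^2 + y^2 + 1)) dA = log((50/17)^(2π)).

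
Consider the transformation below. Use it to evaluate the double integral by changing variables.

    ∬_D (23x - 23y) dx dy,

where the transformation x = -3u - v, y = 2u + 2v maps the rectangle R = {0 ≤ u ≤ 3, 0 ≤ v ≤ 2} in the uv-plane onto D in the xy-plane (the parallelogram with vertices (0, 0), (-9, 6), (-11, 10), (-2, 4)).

Compute the Jacobian determinant of (x, y) with respect to (u, v):

    ∂(x,y)/∂(u,v) = | -3  -1 | = (-3)(2) - (-1)(2) = -4.
                   | 2  2 |

Its absolute value is |J| = 4 (the area scaling factor).

Substituting x = -3u - v, y = 2u + 2v into the integrand,

    23x - 23y → -115u - 69v,

so the integral becomes

    ∬_R (-115u - 69v) · |J| du dv = ∫_0^3 ∫_0^2 (-460u - 276v) dv du.

Inner (v): -920u - 552.
Outer (u): -5796.

Therefore ∬_D (23x - 23y) dx dy = -5796.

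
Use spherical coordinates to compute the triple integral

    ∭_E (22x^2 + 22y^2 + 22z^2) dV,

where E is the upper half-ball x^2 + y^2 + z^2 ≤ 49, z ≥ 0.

In spherical coordinates, x = ρ sin(φ) cos(θ), y = ρ sin(φ) sin(θ), z = ρ cos(φ), and dV = ρ^2 sin(φ) dρ dφ dθ.

The integrand becomes 22ρ^2, so

    ∭_E (22x^2 + 22y^2 + 22z^2) dV = ∫_{0}^{2π} ∫_{0}^{π/2} ∫_{0}^{7} (22ρ^2) · ρ^2 sin(φ) dρ dφ dθ.

Inner (ρ): 369754sin(φ)/5.
Middle (φ): 369754/5.
Outer (θ): 739508π/5.

Therefore the triple integral equals 739508π/5.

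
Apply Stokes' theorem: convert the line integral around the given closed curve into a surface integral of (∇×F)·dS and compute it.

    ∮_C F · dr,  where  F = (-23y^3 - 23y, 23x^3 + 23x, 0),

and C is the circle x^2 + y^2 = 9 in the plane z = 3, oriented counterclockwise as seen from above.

Let S be the flat disk x^2 + y^2 ≤ 9 in the plane z = 3, with upward unit normal n̂ = ẑ. By Stokes' theorem,

    ∮_C F · dr = ∬_S (∇ × F) · n̂ dS = ∬_D (curl F)_z dA,

where D is the disk x^2 + y^2 ≤ 9.

Compute the curl of F = (-23y^3 - 23y, 23x^3 + 23x, 0):
    (∇ × F)_x = ∂F_z/∂y - ∂F_y/∂z = 0,
    (∇ × F)_y = ∂F_x/∂z - ∂F_z/∂x = 0,
    (∇ × F)_z = ∂F_y/∂x - ∂F_x/∂y = 69x^2 + 69y^2 + 46.

On z = 3, (curl F)_z = 69x^2 + 69y^2 + 46.

Convert to polar (x = r cos θ, y = r sin θ, dA = r dr dθ); the integrand becomes 69r^2 + 46, so

    ∬_D (curl F)_z dA = ∫_0^{2π} ∫_0^{3} (69r^2 + 46) · r dr dθ.

Inner (r from 0 to 3): 6417/4.
Outer (θ from 0 to 2π): 6417π/2.

Therefore ∮_C F · dr = 6417π/2.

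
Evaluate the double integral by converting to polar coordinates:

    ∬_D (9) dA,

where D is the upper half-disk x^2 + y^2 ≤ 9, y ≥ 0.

The region D is 0 ≤ r ≤ 3, 0 ≤ θ ≤ π in polar coordinates, where x = r cos(θ), y = r sin(θ), and dA = r dr dθ.

Under the substitution, the integrand becomes 9, so

    ∬_D (9) dA = ∫_{0}^{π} ∫_{0}^{3} (9) · r dr dθ.

Inner integral (in r): ∫_{0}^{3} (9) · r dr = 81/2.

Outer integral (in θ): ∫_{0}^{π} (81/2) dθ = 81π/2.

Therefore ∬_D (9) dA = 81π/2.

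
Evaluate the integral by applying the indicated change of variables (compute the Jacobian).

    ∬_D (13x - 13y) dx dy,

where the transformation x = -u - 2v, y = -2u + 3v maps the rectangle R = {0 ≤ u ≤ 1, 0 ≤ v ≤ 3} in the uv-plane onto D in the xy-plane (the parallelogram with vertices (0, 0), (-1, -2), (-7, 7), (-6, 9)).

Compute the Jacobian determinant of (x, y) with respect to (u, v):

    ∂(x,y)/∂(u,v) = | -1  -2 | = (-1)(3) - (-2)(-2) = -7.
                   | -2  3 |

Its absolute value is |J| = 7 (the area scaling factor).

Substituting x = -u - 2v, y = -2u + 3v into the integrand,

    13x - 13y → 13u - 65v,

so the integral becomes

    ∬_R (13u - 65v) · |J| du dv = ∫_0^1 ∫_0^3 (91u - 455v) dv du.

Inner (v): 273u - 4095/2.
Outer (u): -1911.

Therefore ∬_D (13x - 13y) dx dy = -1911.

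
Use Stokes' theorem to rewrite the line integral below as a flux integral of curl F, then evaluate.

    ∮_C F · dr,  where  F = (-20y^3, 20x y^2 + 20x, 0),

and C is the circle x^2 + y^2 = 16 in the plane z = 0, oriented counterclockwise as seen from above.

Let S be the flat disk x^2 + y^2 ≤ 16 in the plane z = 0, with upward unit normal n̂ = ẑ. By Stokes' theorem,

    ∮_C F · dr = ∬_S (∇ × F) · n̂ dS = ∬_D (curl F)_z dA,

where D is the disk x^2 + y^2 ≤ 16.

Compute the curl of F = (-20y^3, 20x y^2 + 20x, 0):
    (∇ × F)_x = ∂F_z/∂y - ∂F_y/∂z = 0,
    (∇ × F)_y = ∂F_x/∂z - ∂F_z/∂x = 0,
    (∇ × F)_z = ∂F_y/∂x - ∂F_x/∂y = 80y^2 + 20.

On z = 0, (curl F)_z = 80y^2 + 20.

Convert to polar (x = r cos θ, y = r sin θ, dA = r dr dθ); the integrand becomes 80r^2sin(θ)^2 + 20, so

    ∬_D (curl F)_z dA = ∫_0^{2π} ∫_0^{4} (80r^2sin(θ)^2 + 20) · r dr dθ.

Inner (r from 0 to 4): 5120sin(θ)^2 + 160.
Outer (θ from 0 to 2π): 5440π.

Therefore ∮_C F · dr = 5440π.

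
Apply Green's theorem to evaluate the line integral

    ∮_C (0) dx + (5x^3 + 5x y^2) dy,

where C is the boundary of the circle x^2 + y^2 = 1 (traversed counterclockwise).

Green's theorem converts the closed line integral into a double integral over the enclosed region D:

    ∮_C P dx + Q dy = ∬_D (∂Q/∂x - ∂P/∂y) dA.

Here P = 0, Q = 5x^3 + 5x y^2, so

    ∂Q/∂x = 15x^2 + 5y^2,    ∂P/∂y = 0,
    ∂Q/∂x - ∂P/∂y = 15x^2 + 5y^2.

D is the region x^2 + y^2 ≤ 1. Evaluating the double integral:

In polar coordinates (x = r cos θ, y = r sin θ, dA = r dr dθ) the integrand becomes 5r^2(cos(2θ) + 2), so

    ∬_D (15x^2 + 5y^2) dA = ∫_0^{2π} ∫_0^{1} (5r^2(cos(2θ) + 2)) · r dr dθ.

Inner (r from 0 to 1): 5cos(2θ)/4 + 5/2.
Outer (θ from 0 to 2π): 5π.

Therefore ∮_C P dx + Q dy = 5π.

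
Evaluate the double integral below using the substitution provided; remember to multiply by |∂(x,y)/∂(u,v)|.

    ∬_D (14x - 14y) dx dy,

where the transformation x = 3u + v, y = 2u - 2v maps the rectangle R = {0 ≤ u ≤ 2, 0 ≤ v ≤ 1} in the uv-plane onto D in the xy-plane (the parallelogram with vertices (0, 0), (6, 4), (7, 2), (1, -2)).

Compute the Jacobian determinant of (x, y) with respect to (u, v):

    ∂(x,y)/∂(u,v) = | 3  1 | = (3)(-2) - (1)(2) = -8.
                   | 2  -2 |

Its absolute value is |J| = 8 (the area scaling factor).

Substituting x = 3u + v, y = 2u - 2v into the integrand,

    14x - 14y → 14u + 42v,

so the integral becomes

    ∬_R (14u + 42v) · |J| du dv = ∫_0^2 ∫_0^1 (112u + 336v) dv du.

Inner (v): 112u + 168.
Outer (u): 560.

Therefore ∬_D (14x - 14y) dx dy = 560.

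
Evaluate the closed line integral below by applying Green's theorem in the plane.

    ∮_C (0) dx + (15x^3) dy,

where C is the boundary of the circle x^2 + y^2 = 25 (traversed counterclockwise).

Green's theorem converts the closed line integral into a double integral over the enclosed region D:

    ∮_C P dx + Q dy = ∬_D (∂Q/∂x - ∂P/∂y) dA.

Here P = 0, Q = 15x^3, so

    ∂Q/∂x = 45x^2,    ∂P/∂y = 0,
    ∂Q/∂x - ∂P/∂y = 45x^2.

D is the region x^2 + y^2 ≤ 25. Evaluating the double integral:

In polar coordinates (x = r cos θ, y = r sin θ, dA = r dr dθ) the integrand becomes 45r^2cos(θ)^2, so

    ∬_D (45x^2) dA = ∫_0^{2π} ∫_0^{5} (45r^2cos(θ)^2) · r dr dθ.

Inner (r from 0 to 5): 28125cos(θ)^2/4.
Outer (θ from 0 to 2π): 28125π/4.

Therefore ∮_C P dx + Q dy = 28125π/4.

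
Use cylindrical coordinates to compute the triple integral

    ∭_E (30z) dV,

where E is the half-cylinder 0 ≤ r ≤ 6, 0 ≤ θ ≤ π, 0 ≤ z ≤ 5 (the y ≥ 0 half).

In cylindrical coordinates, x = r cos(θ), y = r sin(θ), z = z, and dV = r dr dθ dz.

The integrand becomes 30z, so

    ∭_E (30z) dV = ∫_{0}^{π} ∫_{0}^{6} ∫_{0}^{5} (30z) · r dz dr dθ.

Inner (z): 375r.
Middle (r from 0 to 6): 6750.
Outer (θ): 6750π.

Therefore the triple integral equals 6750π.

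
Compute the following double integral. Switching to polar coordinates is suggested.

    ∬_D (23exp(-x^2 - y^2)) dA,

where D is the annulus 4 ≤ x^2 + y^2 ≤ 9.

The region D is 2 ≤ r ≤ 3, 0 ≤ θ ≤ 2π in polar coordinates, where x = r cos(θ), y = r sin(θ), and dA = r dr dθ.

Under the substitution, the integrand becomes 23exp(-r^2), so

    ∬_D (23exp(-x^2 - y^2)) dA = ∫_{0}^{2π} ∫_{2}^{3} (23exp(-r^2)) · r dr dθ.

Inner integral (in r): ∫_{2}^{3} (23exp(-r^2)) · r dr = -(23 - 23exp(5))exp(-9)/2.

Outer integral (in θ): ∫_{0}^{2π} (-(23 - 23exp(5))exp(-9)/2) dθ = -23π (1 - exp(5))exp(-9).

Therefore ∬_D (23exp(-x^2 - y^2)) dA = -23π (1 - exp(5))exp(-9).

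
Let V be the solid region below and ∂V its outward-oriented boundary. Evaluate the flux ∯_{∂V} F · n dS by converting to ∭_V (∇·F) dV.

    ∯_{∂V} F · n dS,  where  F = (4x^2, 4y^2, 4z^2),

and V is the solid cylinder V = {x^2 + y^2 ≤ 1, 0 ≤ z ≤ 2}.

By the divergence theorem,

    ∯_{∂V} F · n dS = ∭_V (∇ · F) dV.

Compute the divergence:
    ∇ · F = ∂F_x/∂x + ∂F_y/∂y + ∂F_z/∂z = 8x + 8y + 8z.

In cylindrical coordinates, x = r cos(θ), y = r sin(θ), z = z, dV = r dr dθ dz, with 0 ≤ r ≤ 1, 0 ≤ θ ≤ 2π, 0 ≤ z ≤ 2.

The integrand, after substitution and multiplying by the volume element, becomes (8sqrt(2)r sin(θ + π/4) + 8z) · r, so

    ∭_V (∇·F) dV = ∫_0^{2π} ∫_0^{1} ∫_0^{2} (8sqrt(2)r sin(θ + π/4) + 8z) · r dz dr dθ.

Inner (z from 0 to 2): 16r (sqrt(2)r sin(θ + π/4) + 1).
Middle (r from 0 to 1): 16sqrt(2)sin(θ + π/4)/3 + 8.
Outer (θ from 0 to 2π): 16π.

Therefore ∯_{∂V} F · n dS = 16π.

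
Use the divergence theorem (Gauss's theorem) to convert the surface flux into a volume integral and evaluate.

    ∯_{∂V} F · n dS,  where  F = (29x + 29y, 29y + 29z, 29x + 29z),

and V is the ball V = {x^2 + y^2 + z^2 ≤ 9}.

By the divergence theorem,

    ∯_{∂V} F · n dS = ∭_V (∇ · F) dV.

Compute the divergence:
    ∇ · F = ∂F_x/∂x + ∂F_y/∂y + ∂F_z/∂z = 29 + 29 + 29 = 87.

In spherical coordinates, x = ρ sin(φ) cos(θ), y = ρ sin(φ) sin(θ), z = ρ cos(φ), dV = ρ^2 sin(φ) dρ dφ dθ, with 0 ≤ ρ ≤ 3, 0 ≤ φ ≤ π, 0 ≤ θ ≤ 2π.

The integrand, after substitution and multiplying by the volume element, becomes (87) · ρ^2 sin(φ), so

    ∭_V (∇·F) dV = ∫_0^{2π} ∫_0^{π} ∫_0^{3} (87) · ρ^2 sin(φ) dρ dφ dθ.

Inner (ρ from 0 to 3): 783sin(φ).
Middle (φ from 0 to π): 1566.
Outer (θ from 0 to 2π): 3132π.

Therefore ∯_{∂V} F · n dS = 3132π.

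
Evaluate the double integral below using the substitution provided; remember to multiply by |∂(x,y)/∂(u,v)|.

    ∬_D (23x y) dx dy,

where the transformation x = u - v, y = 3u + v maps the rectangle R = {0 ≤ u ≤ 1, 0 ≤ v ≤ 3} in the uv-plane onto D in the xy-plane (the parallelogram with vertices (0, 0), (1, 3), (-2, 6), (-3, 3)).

Compute the Jacobian determinant of (x, y) with respect to (u, v):

    ∂(x,y)/∂(u,v) = | 1  -1 | = (1)(1) - (-1)(3) = 4.
                   | 3  1 |

Its absolute value is |J| = 4 (the area scaling factor).

Substituting x = u - v, y = 3u + v into the integrand,

    23x y → 69u^2 - 46u v - 23v^2,

so the integral becomes

    ∬_R (69u^2 - 46u v - 23v^2) · |J| du dv = ∫_0^1 ∫_0^3 (276u^2 - 184u v - 92v^2) dv du.

Inner (v): 828u^2 - 828u - 828.
Outer (u): -966.

Therefore ∬_D (23x y) dx dy = -966.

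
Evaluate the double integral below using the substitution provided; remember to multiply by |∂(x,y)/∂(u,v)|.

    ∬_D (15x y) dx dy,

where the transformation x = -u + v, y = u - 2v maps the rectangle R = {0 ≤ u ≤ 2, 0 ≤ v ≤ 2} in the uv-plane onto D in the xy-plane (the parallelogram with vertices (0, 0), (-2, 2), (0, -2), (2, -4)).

Compute the Jacobian determinant of (x, y) with respect to (u, v):

    ∂(x,y)/∂(u,v) = | -1  1 | = (-1)(-2) - (1)(1) = 1.
                   | 1  -2 |

Its absolute value is |J| = 1 (the area scaling factor).

Substituting x = -u + v, y = u - 2v into the integrand,

    15x y → -15u^2 + 45u v - 30v^2,

so the integral becomes

    ∬_R (-15u^2 + 45u v - 30v^2) · |J| du dv = ∫_0^2 ∫_0^2 (-15u^2 + 45u v - 30v^2) dv du.

Inner (v): -30u^2 + 90u - 80.
Outer (u): -60.

Therefore ∬_D (15x y) dx dy = -60.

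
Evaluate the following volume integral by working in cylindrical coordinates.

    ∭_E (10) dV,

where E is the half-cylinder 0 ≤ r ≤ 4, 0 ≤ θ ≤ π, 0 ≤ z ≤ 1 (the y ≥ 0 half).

In cylindrical coordinates, x = r cos(θ), y = r sin(θ), z = z, and dV = r dr dθ dz.

The integrand becomes 10, so

    ∭_E (10) dV = ∫_{0}^{π} ∫_{0}^{4} ∫_{0}^{1} (10) · r dz dr dθ.

Inner (z): 10r.
Middle (r from 0 to 4): 80.
Outer (θ): 80π.

Therefore the triple integral equals 80π.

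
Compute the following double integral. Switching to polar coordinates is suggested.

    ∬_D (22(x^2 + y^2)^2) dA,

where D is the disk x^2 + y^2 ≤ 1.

The region D is 0 ≤ r ≤ 1, 0 ≤ θ ≤ 2π in polar coordinates, where x = r cos(θ), y = r sin(θ), and dA = r dr dθ.

Under the substitution, the integrand becomes 22r^4, so

    ∬_D (22(x^2 + y^2)^2) dA = ∫_{0}^{2π} ∫_{0}^{1} (22r^4) · r dr dθ.

Inner integral (in r): ∫_{0}^{1} (22r^4) · r dr = 11/3.

Outer integral (in θ): ∫_{0}^{2π} (11/3) dθ = 22π/3.

Therefore ∬_D (22(x^2 + y^2)^2) dA = 22π/3.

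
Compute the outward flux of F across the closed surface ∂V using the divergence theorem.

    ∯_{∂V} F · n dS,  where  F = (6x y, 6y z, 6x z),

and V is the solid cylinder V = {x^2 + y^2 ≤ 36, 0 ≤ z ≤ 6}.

By the divergence theorem,

    ∯_{∂V} F · n dS = ∭_V (∇ · F) dV.

Compute the divergence:
    ∇ · F = ∂F_x/∂x + ∂F_y/∂y + ∂F_z/∂z = 6y + 6z + 6x = 6x + 6y + 6z.

In cylindrical coordinates, x = r cos(θ), y = r sin(θ), z = z, dV = r dr dθ dz, with 0 ≤ r ≤ 6, 0 ≤ θ ≤ 2π, 0 ≤ z ≤ 6.

The integrand, after substitution and multiplying by the volume element, becomes (6sqrt(2)r sin(θ + π/4) + 6z) · r, so

    ∭_V (∇·F) dV = ∫_0^{2π} ∫_0^{6} ∫_0^{6} (6sqrt(2)r sin(θ + π/4) + 6z) · r dz dr dθ.

Inner (z from 0 to 6): 36r (sqrt(2)r sin(θ + π/4) + 3).
Middle (r from 0 to 6): 2592sqrt(2)sin(θ + π/4) + 1944.
Outer (θ from 0 to 2π): 3888π.

Therefore ∯_{∂V} F · n dS = 3888π.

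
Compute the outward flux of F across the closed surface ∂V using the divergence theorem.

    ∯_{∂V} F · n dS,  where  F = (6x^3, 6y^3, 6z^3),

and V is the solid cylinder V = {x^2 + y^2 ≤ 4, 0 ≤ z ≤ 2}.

By the divergence theorem,

    ∯_{∂V} F · n dS = ∭_V (∇ · F) dV.

Compute the divergence:
    ∇ · F = ∂F_x/∂x + ∂F_y/∂y + ∂F_z/∂z = 18x^2 + 18y^2 + 18z^2.

In cylindrical coordinates, x = r cos(θ), y = r sin(θ), z = z, dV = r dr dθ dz, with 0 ≤ r ≤ 2, 0 ≤ θ ≤ 2π, 0 ≤ z ≤ 2.

The integrand, after substitution and multiplying by the volume element, becomes (18r^2 + 18z^2) · r, so

    ∭_V (∇·F) dV = ∫_0^{2π} ∫_0^{2} ∫_0^{2} (18r^2 + 18z^2) · r dz dr dθ.

Inner (z from 0 to 2): 36r^3 + 48r.
Middle (r from 0 to 2): 240.
Outer (θ from 0 to 2π): 480π.

Therefore ∯_{∂V} F · n dS = 480π.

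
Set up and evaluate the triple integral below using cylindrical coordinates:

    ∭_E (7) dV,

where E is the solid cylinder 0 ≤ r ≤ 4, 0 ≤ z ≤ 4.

In cylindrical coordinates, x = r cos(θ), y = r sin(θ), z = z, and dV = r dr dθ dz.

The integrand becomes 7, so

    ∭_E (7) dV = ∫_{0}^{2π} ∫_{0}^{4} ∫_{0}^{4} (7) · r dz dr dθ.

Inner (z): 28r.
Middle (r from 0 to 4): 224.
Outer (θ): 448π.

Therefore the triple integral equals 448π.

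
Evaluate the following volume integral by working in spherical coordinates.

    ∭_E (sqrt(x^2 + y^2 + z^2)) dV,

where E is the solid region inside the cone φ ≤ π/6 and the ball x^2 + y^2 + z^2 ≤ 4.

In spherical coordinates, x = ρ sin(φ) cos(θ), y = ρ sin(φ) sin(θ), z = ρ cos(φ), and dV = ρ^2 sin(φ) dρ dφ dθ.

The integrand becomes ρ, so

    ∭_E (sqrt(x^2 + y^2 + z^2)) dV = ∫_{0}^{2π} ∫_{0}^{π/6} ∫_{0}^{2} (ρ) · ρ^2 sin(φ) dρ dφ dθ.

Inner (ρ): 4sin(φ).
Middle (φ): 4 - 2sqrt(3).
Outer (θ): 4π (2 - sqrt(3)).

Therefore the triple integral equals 4π (2 - sqrt(3)).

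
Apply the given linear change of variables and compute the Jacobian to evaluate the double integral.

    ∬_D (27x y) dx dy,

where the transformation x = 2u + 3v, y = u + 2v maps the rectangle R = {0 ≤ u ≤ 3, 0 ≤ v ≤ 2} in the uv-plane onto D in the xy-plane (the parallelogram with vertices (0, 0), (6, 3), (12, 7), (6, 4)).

Compute the Jacobian determinant of (x, y) with respect to (u, v):

    ∂(x,y)/∂(u,v) = | 2  3 | = (2)(2) - (3)(1) = 1.
                   | 1  2 |

Its absolute value is |J| = 1 (the area scaling factor).

Substituting x = 2u + 3v, y = u + 2v into the integrand,

    27x y → 54u^2 + 189u v + 162v^2,

so the integral becomes

    ∬_R (54u^2 + 189u v + 162v^2) · |J| du dv = ∫_0^3 ∫_0^2 (54u^2 + 189u v + 162v^2) dv du.

Inner (v): 108u^2 + 378u + 432.
Outer (u): 3969.

Therefore ∬_D (27x y) dx dy = 3969.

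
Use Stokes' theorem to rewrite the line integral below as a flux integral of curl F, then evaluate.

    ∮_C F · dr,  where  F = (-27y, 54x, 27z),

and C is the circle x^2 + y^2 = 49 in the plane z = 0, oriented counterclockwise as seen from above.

Let S be the flat disk x^2 + y^2 ≤ 49 in the plane z = 0, with upward unit normal n̂ = ẑ. By Stokes' theorem,

    ∮_C F · dr = ∬_S (∇ × F) · n̂ dS = ∬_D (curl F)_z dA,

where D is the disk x^2 + y^2 ≤ 49.

Compute the curl of F = (-27y, 54x, 27z):
    (∇ × F)_x = ∂F_z/∂y - ∂F_y/∂z = 0,
    (∇ × F)_y = ∂F_x/∂z - ∂F_z/∂x = 0,
    (∇ × F)_z = ∂F_y/∂x - ∂F_x/∂y = 81.

On z = 0, (curl F)_z = 81.

Convert to polar (x = r cos θ, y = r sin θ, dA = r dr dθ); the integrand becomes 81, so

    ∬_D (curl F)_z dA = ∫_0^{2π} ∫_0^{7} (81) · r dr dθ.

Inner (r from 0 to 7): 3969/2.
Outer (θ from 0 to 2π): 3969π.

Therefore ∮_C F · dr = 3969π.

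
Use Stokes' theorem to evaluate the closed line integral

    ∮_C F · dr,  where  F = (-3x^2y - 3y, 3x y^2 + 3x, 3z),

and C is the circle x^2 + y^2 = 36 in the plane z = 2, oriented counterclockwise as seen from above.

Let S be the flat disk x^2 + y^2 ≤ 36 in the plane z = 2, with upward unit normal n̂ = ẑ. By Stokes' theorem,

    ∮_C F · dr = ∬_S (∇ × F) · n̂ dS = ∬_D (curl F)_z dA,

where D is the disk x^2 + y^2 ≤ 36.

Compute the curl of F = (-3x^2y - 3y, 3x y^2 + 3x, 3z):
    (∇ × F)_x = ∂F_z/∂y - ∂F_y/∂z = 0,
    (∇ × F)_y = ∂F_x/∂z - ∂F_z/∂x = 0,
    (∇ × F)_z = ∂F_y/∂x - ∂F_x/∂y = 3x^2 + 3y^2 + 6.

On z = 2, (curl F)_z = 3x^2 + 3y^2 + 6.

Convert to polar (x = r cos θ, y = r sin θ, dA = r dr dθ); the integrand becomes 3r^2 + 6, so

    ∬_D (curl F)_z dA = ∫_0^{2π} ∫_0^{6} (3r^2 + 6) · r dr dθ.

Inner (r from 0 to 6): 1080.
Outer (θ from 0 to 2π): 2160π.

Therefore ∮_C F · dr = 2160π.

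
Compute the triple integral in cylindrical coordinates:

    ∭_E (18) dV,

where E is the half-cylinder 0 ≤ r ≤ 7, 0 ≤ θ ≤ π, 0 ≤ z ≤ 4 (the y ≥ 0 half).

In cylindrical coordinates, x = r cos(θ), y = r sin(θ), z = z, and dV = r dr dθ dz.

The integrand becomes 18, so

    ∭_E (18) dV = ∫_{0}^{π} ∫_{0}^{7} ∫_{0}^{4} (18) · r dz dr dθ.

Inner (z): 72r.
Middle (r from 0 to 7): 1764.
Outer (θ): 1764π.

Therefore the triple integral equals 1764π.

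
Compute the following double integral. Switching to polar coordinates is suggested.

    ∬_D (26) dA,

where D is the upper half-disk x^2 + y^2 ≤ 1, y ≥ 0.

The region D is 0 ≤ r ≤ 1, 0 ≤ θ ≤ π in polar coordinates, where x = r cos(θ), y = r sin(θ), and dA = r dr dθ.

Under the substitution, the integrand becomes 26, so

    ∬_D (26) dA = ∫_{0}^{π} ∫_{0}^{1} (26) · r dr dθ.

Inner integral (in r): ∫_{0}^{1} (26) · r dr = 13.

Outer integral (in θ): ∫_{0}^{π} (13) dθ = 13π.

Therefore ∬_D (26) dA = 13π.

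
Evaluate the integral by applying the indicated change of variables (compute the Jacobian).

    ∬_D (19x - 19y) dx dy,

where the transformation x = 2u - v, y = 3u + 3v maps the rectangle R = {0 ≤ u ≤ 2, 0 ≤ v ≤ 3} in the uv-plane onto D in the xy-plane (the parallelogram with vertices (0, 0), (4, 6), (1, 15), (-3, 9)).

Compute the Jacobian determinant of (x, y) with respect to (u, v):

    ∂(x,y)/∂(u,v) = | 2  -1 | = (2)(3) - (-1)(3) = 9.
                   | 3  3 |

Its absolute value is |J| = 9 (the area scaling factor).

Substituting x = 2u - v, y = 3u + 3v into the integrand,

    19x - 19y → -19u - 76v,

so the integral becomes

    ∬_R (-19u - 76v) · |J| du dv = ∫_0^2 ∫_0^3 (-171u - 684v) dv du.

Inner (v): -513u - 3078.
Outer (u): -7182.

Therefore ∬_D (19x - 19y) dx dy = -7182.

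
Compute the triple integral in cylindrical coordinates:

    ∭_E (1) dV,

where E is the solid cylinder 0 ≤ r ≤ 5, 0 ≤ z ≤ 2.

In cylindrical coordinates, x = r cos(θ), y = r sin(θ), z = z, and dV = r dr dθ dz.

The integrand becomes 1, so

    ∭_E (1) dV = ∫_{0}^{2π} ∫_{0}^{5} ∫_{0}^{2} (1) · r dz dr dθ.

Inner (z): 2r.
Middle (r from 0 to 5): 25.
Outer (θ): 50π.

Therefore the triple integral equals 50π.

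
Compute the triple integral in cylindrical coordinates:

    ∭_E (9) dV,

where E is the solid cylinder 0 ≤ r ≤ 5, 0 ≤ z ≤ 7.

In cylindrical coordinates, x = r cos(θ), y = r sin(θ), z = z, and dV = r dr dθ dz.

The integrand becomes 9, so

    ∭_E (9) dV = ∫_{0}^{2π} ∫_{0}^{5} ∫_{0}^{7} (9) · r dz dr dθ.

Inner (z): 63r.
Middle (r from 0 to 5): 1575/2.
Outer (θ): 1575π.

Therefore the triple integral equals 1575π.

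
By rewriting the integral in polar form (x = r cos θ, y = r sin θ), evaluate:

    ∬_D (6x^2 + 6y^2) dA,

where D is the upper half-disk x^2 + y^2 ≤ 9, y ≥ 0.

The region D is 0 ≤ r ≤ 3, 0 ≤ θ ≤ π in polar coordinates, where x = r cos(θ), y = r sin(θ), and dA = r dr dθ.

Under the substitution, the integrand becomes 6r^2, so

    ∬_D (6x^2 + 6y^2) dA = ∫_{0}^{π} ∫_{0}^{3} (6r^2) · r dr dθ.

Inner integral (in r): ∫_{0}^{3} (6r^2) · r dr = 243/2.

Outer integral (in θ): ∫_{0}^{π} (243/2) dθ = 243π/2.

Therefore ∬_D (6x^2 + 6y^2) dA = 243π/2.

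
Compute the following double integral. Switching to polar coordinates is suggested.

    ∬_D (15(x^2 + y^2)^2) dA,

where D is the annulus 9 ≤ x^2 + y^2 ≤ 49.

The region D is 3 ≤ r ≤ 7, 0 ≤ θ ≤ 2π in polar coordinates, where x = r cos(θ), y = r sin(θ), and dA = r dr dθ.

Under the substitution, the integrand becomes 15r^4, so

    ∬_D (15(x^2 + y^2)^2) dA = ∫_{0}^{2π} ∫_{3}^{7} (15r^4) · r dr dθ.

Inner integral (in r): ∫_{3}^{7} (15r^4) · r dr = 292300.

Outer integral (in θ): ∫_{0}^{2π} (292300) dθ = 584600π.

Therefore ∬_D (15(x^2 + y^2)^2) dA = 584600π.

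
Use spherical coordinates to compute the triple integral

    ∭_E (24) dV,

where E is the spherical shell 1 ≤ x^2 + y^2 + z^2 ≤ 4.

In spherical coordinates, x = ρ sin(φ) cos(θ), y = ρ sin(φ) sin(θ), z = ρ cos(φ), and dV = ρ^2 sin(φ) dρ dφ dθ.

The integrand becomes 24, so

    ∭_E (24) dV = ∫_{0}^{2π} ∫_{0}^{π} ∫_{1}^{2} (24) · ρ^2 sin(φ) dρ dφ dθ.

Inner (ρ): 56sin(φ).
Middle (φ): 112.
Outer (θ): 224π.

Therefore the triple integral equals 224π.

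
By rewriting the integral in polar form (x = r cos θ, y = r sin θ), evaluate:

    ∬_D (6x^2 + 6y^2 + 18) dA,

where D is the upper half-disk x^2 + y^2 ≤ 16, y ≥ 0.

The region D is 0 ≤ r ≤ 4, 0 ≤ θ ≤ π in polar coordinates, where x = r cos(θ), y = r sin(θ), and dA = r dr dθ.

Under the substitution, the integrand becomes 6r^2 + 18, so

    ∬_D (6x^2 + 6y^2 + 18) dA = ∫_{0}^{π} ∫_{0}^{4} (6r^2 + 18) · r dr dθ.

Inner integral (in r): ∫_{0}^{4} (6r^2 + 18) · r dr = 528.

Outer integral (in θ): ∫_{0}^{π} (528) dθ = 528π.

Therefore ∬_D (6x^2 + 6y^2 + 18) dA = 528π.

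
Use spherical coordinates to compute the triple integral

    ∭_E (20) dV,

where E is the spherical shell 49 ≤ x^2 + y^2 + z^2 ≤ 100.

In spherical coordinates, x = ρ sin(φ) cos(θ), y = ρ sin(φ) sin(θ), z = ρ cos(φ), and dV = ρ^2 sin(φ) dρ dφ dθ.

The integrand becomes 20, so

    ∭_E (20) dV = ∫_{0}^{2π} ∫_{0}^{π} ∫_{7}^{10} (20) · ρ^2 sin(φ) dρ dφ dθ.

Inner (ρ): 4380sin(φ).
Middle (φ): 8760.
Outer (θ): 17520π.

Therefore the triple integral equals 17520π.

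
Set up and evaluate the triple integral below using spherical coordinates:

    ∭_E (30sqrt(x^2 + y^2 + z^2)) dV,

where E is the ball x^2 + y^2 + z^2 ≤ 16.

In spherical coordinates, x = ρ sin(φ) cos(θ), y = ρ sin(φ) sin(θ), z = ρ cos(φ), and dV = ρ^2 sin(φ) dρ dφ dθ.

The integrand becomes 30ρ, so

    ∭_E (30sqrt(x^2 + y^2 + z^2)) dV = ∫_{0}^{2π} ∫_{0}^{π} ∫_{0}^{4} (30ρ) · ρ^2 sin(φ) dρ dφ dθ.

Inner (ρ): 1920sin(φ).
Middle (φ): 3840.
Outer (θ): 7680π.

Therefore the triple integral equals 7680π.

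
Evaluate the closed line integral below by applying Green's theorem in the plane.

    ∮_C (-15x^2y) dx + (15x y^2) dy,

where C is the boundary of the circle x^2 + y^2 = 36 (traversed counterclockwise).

Green's theorem converts the closed line integral into a double integral over the enclosed region D:

    ∮_C P dx + Q dy = ∬_D (∂Q/∂x - ∂P/∂y) dA.

Here P = -15x^2y, Q = 15x y^2, so

    ∂Q/∂x = 15y^2,    ∂P/∂y = -15x^2,
    ∂Q/∂x - ∂P/∂y = 15x^2 + 15y^2.

D is the region x^2 + y^2 ≤ 36. Evaluating the double integral:

In polar coordinates (x = r cos θ, y = r sin θ, dA = r dr dθ) the integrand becomes 15r^2, so

    ∬_D (15x^2 + 15y^2) dA = ∫_0^{2π} ∫_0^{6} (15r^2) · r dr dθ.

Inner (r from 0 to 6): 4860.
Outer (θ from 0 to 2π): 9720π.

Therefore ∮_C P dx + Q dy = 9720π.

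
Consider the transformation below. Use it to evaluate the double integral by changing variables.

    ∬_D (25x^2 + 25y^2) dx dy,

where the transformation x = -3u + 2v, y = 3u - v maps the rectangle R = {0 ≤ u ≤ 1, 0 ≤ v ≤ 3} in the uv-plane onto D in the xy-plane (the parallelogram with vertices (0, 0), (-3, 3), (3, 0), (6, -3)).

Compute the Jacobian determinant of (x, y) with respect to (u, v):

    ∂(x,y)/∂(u,v) = | -3  2 | = (-3)(-1) - (2)(3) = -3.
                   | 3  -1 |

Its absolute value is |J| = 3 (the area scaling factor).

Substituting x = -3u + 2v, y = 3u - v into the integrand,

    25x^2 + 25y^2 → 450u^2 - 450u v + 125v^2,

so the integral becomes

    ∬_R (450u^2 - 450u v + 125v^2) · |J| du dv = ∫_0^1 ∫_0^3 (1350u^2 - 1350u v + 375v^2) dv du.

Inner (v): 4050u^2 - 6075u + 3375.
Outer (u): 3375/2.

Therefore ∬_D (25x^2 + 25y^2) dx dy = 3375/2.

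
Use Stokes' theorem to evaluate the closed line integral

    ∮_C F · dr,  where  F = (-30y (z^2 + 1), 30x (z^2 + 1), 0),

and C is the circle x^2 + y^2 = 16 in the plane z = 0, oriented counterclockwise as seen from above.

Let S be the flat disk x^2 + y^2 ≤ 16 in the plane z = 0, with upward unit normal n̂ = ẑ. By Stokes' theorem,

    ∮_C F · dr = ∬_S (∇ × F) · n̂ dS = ∬_D (curl F)_z dA,

where D is the disk x^2 + y^2 ≤ 16.

Compute the curl of F = (-30y (z^2 + 1), 30x (z^2 + 1), 0):
    (∇ × F)_x = ∂F_z/∂y - ∂F_y/∂z = -60x z,
    (∇ × F)_y = ∂F_x/∂z - ∂F_z/∂x = -60y z,
    (∇ × F)_z = ∂F_y/∂x - ∂F_x/∂y = 60z^2 + 60.

On z = 0, (curl F)_z = 60.

Convert to polar (x = r cos θ, y = r sin θ, dA = r dr dθ); the integrand becomes 60, so

    ∬_D (curl F)_z dA = ∫_0^{2π} ∫_0^{4} (60) · r dr dθ.

Inner (r from 0 to 4): 480.
Outer (θ from 0 to 2π): 960π.

Therefore ∮_C F · dr = 960π.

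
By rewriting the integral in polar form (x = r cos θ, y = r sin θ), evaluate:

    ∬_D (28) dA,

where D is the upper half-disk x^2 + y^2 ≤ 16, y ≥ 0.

The region D is 0 ≤ r ≤ 4, 0 ≤ θ ≤ π in polar coordinates, where x = r cos(θ), y = r sin(θ), and dA = r dr dθ.

Under the substitution, the integrand becomes 28, so

    ∬_D (28) dA = ∫_{0}^{π} ∫_{0}^{4} (28) · r dr dθ.

Inner integral (in r): ∫_{0}^{4} (28) · r dr = 224.

Outer integral (in θ): ∫_{0}^{π} (224) dθ = 224π.

Therefore ∬_D (28) dA = 224π.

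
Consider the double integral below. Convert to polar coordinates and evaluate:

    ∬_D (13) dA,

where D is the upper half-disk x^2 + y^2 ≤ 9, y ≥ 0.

The region D is 0 ≤ r ≤ 3, 0 ≤ θ ≤ π in polar coordinates, where x = r cos(θ), y = r sin(θ), and dA = r dr dθ.

Under the substitution, the integrand becomes 13, so

    ∬_D (13) dA = ∫_{0}^{π} ∫_{0}^{3} (13) · r dr dθ.

Inner integral (in r): ∫_{0}^{3} (13) · r dr = 117/2.

Outer integral (in θ): ∫_{0}^{π} (117/2) dθ = 117π/2.

Therefore ∬_D (13) dA = 117π/2.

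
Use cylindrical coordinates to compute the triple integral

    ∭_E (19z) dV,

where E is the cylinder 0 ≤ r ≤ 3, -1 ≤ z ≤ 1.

In cylindrical coordinates, x = r cos(θ), y = r sin(θ), z = z, and dV = r dr dθ dz.

The integrand becomes 19z, so

    ∭_E (19z) dV = ∫_{0}^{2π} ∫_{0}^{3} ∫_{-1}^{1} (19z) · r dz dr dθ.

Inner (z): 0.
Middle (r from 0 to 3): 0.
Outer (θ): 0.

Therefore the triple integral equals 0.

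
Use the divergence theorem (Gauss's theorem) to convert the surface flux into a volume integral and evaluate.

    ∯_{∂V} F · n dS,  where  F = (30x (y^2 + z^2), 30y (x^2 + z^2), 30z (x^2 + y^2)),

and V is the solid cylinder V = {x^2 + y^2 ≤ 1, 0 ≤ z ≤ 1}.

By the divergence theorem,

    ∯_{∂V} F · n dS = ∭_V (∇ · F) dV.

Compute the divergence:
    ∇ · F = ∂F_x/∂x + ∂F_y/∂y + ∂F_z/∂z = 30y^2 + 30z^2 + 30x^2 + 30z^2 + 30x^2 + 30y^2 = 60x^2 + 60y^2 + 60z^2.

In cylindrical coordinates, x = r cos(θ), y = r sin(θ), z = z, dV = r dr dθ dz, with 0 ≤ r ≤ 1, 0 ≤ θ ≤ 2π, 0 ≤ z ≤ 1.

The integrand, after substitution and multiplying by the volume element, becomes (60r^2 + 60z^2) · r, so

    ∭_V (∇·F) dV = ∫_0^{2π} ∫_0^{1} ∫_0^{1} (60r^2 + 60z^2) · r dz dr dθ.

Inner (z from 0 to 1): 60r^3 + 20r.
Middle (r from 0 to 1): 25.
Outer (θ from 0 to 2π): 50π.

Therefore ∯_{∂V} F · n dS = 50π.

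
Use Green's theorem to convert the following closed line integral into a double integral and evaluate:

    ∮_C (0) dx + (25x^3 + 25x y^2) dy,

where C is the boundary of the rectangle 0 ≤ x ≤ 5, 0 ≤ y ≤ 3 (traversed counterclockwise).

Green's theorem converts the closed line integral into a double integral over the enclosed region D:

    ∮_C P dx + Q dy = ∬_D (∂Q/∂x - ∂P/∂y) dA.

Here P = 0, Q = 25x^3 + 25x y^2, so

    ∂Q/∂x = 75x^2 + 25y^2,    ∂P/∂y = 0,
    ∂Q/∂x - ∂P/∂y = 75x^2 + 25y^2.

D is the region 0 ≤ x ≤ 5, 0 ≤ y ≤ 3. Evaluating the double integral:

    ∬_D (75x^2 + 25y^2) dA = ∫_0^{5} ∫_0^{3} (75x^2 + 25y^2) dy dx.

Inner (y from 0 to 3): 225x^2 + 225.
Outer (x from 0 to 5): 10500.

Therefore ∮_C P dx + Q dy = 10500.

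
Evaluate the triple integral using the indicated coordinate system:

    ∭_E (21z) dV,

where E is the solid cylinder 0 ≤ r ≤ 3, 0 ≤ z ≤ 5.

In cylindrical coordinates, x = r cos(θ), y = r sin(θ), z = z, and dV = r dr dθ dz.

The integrand becomes 21z, so

    ∭_E (21z) dV = ∫_{0}^{2π} ∫_{0}^{3} ∫_{0}^{5} (21z) · r dz dr dθ.

Inner (z): 525r/2.
Middle (r from 0 to 3): 4725/4.
Outer (θ): 4725π/2.

Therefore the triple integral equals 4725π/2.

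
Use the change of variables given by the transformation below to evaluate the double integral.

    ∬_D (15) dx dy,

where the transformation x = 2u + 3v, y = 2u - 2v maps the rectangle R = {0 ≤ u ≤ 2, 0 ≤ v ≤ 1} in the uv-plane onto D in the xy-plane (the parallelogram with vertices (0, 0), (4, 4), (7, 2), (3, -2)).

Compute the Jacobian determinant of (x, y) with respect to (u, v):

    ∂(x,y)/∂(u,v) = | 2  3 | = (2)(-2) - (3)(2) = -10.
                   | 2  -2 |

Its absolute value is |J| = 10 (the area scaling factor).

Substituting x = 2u + 3v, y = 2u - 2v into the integrand,

    15 → 15,

so the integral becomes

    ∬_R (15) · |J| du dv = ∫_0^2 ∫_0^1 (150) dv du.

Inner (v): 150.
Outer (u): 300.

Therefore ∬_D (15) dx dy = 300.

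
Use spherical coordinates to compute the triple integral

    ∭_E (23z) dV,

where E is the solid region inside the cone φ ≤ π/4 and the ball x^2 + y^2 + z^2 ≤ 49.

In spherical coordinates, x = ρ sin(φ) cos(θ), y = ρ sin(φ) sin(θ), z = ρ cos(φ), and dV = ρ^2 sin(φ) dρ dφ dθ.

The integrand becomes 23ρ cos(φ), so

    ∭_E (23z) dV = ∫_{0}^{2π} ∫_{0}^{π/4} ∫_{0}^{7} (23ρ cos(φ)) · ρ^2 sin(φ) dρ dφ dθ.

Inner (ρ): 55223sin(2φ)/8.
Middle (φ): 55223/16.
Outer (θ): 55223π/8.

Therefore the triple integral equals 55223π/8.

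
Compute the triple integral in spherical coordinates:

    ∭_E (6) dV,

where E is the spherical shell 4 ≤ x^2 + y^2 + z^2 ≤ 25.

In spherical coordinates, x = ρ sin(φ) cos(θ), y = ρ sin(φ) sin(θ), z = ρ cos(φ), and dV = ρ^2 sin(φ) dρ dφ dθ.

The integrand becomes 6, so

    ∭_E (6) dV = ∫_{0}^{2π} ∫_{0}^{π} ∫_{2}^{5} (6) · ρ^2 sin(φ) dρ dφ dθ.

Inner (ρ): 234sin(φ).
Middle (φ): 468.
Outer (θ): 936π.

Therefore the triple integral equals 936π.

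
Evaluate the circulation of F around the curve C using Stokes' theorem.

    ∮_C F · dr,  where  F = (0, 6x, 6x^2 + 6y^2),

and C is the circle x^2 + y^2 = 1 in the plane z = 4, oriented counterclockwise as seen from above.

Let S be the flat disk x^2 + y^2 ≤ 1 in the plane z = 4, with upward unit normal n̂ = ẑ. By Stokes' theorem,

    ∮_C F · dr = ∬_S (∇ × F) · n̂ dS = ∬_D (curl F)_z dA,

where D is the disk x^2 + y^2 ≤ 1.

Compute the curl of F = (0, 6x, 6x^2 + 6y^2):
    (∇ × F)_x = ∂F_z/∂y - ∂F_y/∂z = 12y,
    (∇ × F)_y = ∂F_x/∂z - ∂F_z/∂x = -12x,
    (∇ × F)_z = ∂F_y/∂x - ∂F_x/∂y = 6.

On z = 4, (curl F)_z = 6.

Convert to polar (x = r cos θ, y = r sin θ, dA = r dr dθ); the integrand becomes 6, so

    ∬_D (curl F)_z dA = ∫_0^{2π} ∫_0^{1} (6) · r dr dθ.

Inner (r from 0 to 1): 3.
Outer (θ from 0 to 2π): 6π.

Therefore ∮_C F · dr = 6π.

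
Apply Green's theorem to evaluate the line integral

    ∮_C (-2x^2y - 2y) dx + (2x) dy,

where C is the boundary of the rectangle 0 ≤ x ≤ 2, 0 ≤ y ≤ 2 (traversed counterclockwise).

Green's theorem converts the closed line integral into a double integral over the enclosed region D:

    ∮_C P dx + Q dy = ∬_D (∂Q/∂x - ∂P/∂y) dA.

Here P = -2x^2y - 2y, Q = 2x, so

    ∂Q/∂x = 2,    ∂P/∂y = -2x^2 - 2,
    ∂Q/∂x - ∂P/∂y = 2x^2 + 4.

D is the region 0 ≤ x ≤ 2, 0 ≤ y ≤ 2. Evaluating the double integral:

    ∬_D (2x^2 + 4) dA = ∫_0^{2} ∫_0^{2} (2x^2 + 4) dy dx.

Inner (y from 0 to 2): 4x^2 + 8.
Outer (x from 0 to 2): 80/3.

Therefore ∮_C P dx + Q dy = 80/3.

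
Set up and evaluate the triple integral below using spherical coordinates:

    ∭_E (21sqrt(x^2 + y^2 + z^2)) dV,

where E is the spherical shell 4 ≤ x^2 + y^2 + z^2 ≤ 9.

In spherical coordinates, x = ρ sin(φ) cos(θ), y = ρ sin(φ) sin(θ), z = ρ cos(φ), and dV = ρ^2 sin(φ) dρ dφ dθ.

The integrand becomes 21ρ, so

    ∭_E (21sqrt(x^2 + y^2 + z^2)) dV = ∫_{0}^{2π} ∫_{0}^{π} ∫_{2}^{3} (21ρ) · ρ^2 sin(φ) dρ dφ dθ.

Inner (ρ): 1365sin(φ)/4.
Middle (φ): 1365/2.
Outer (θ): 1365π.

Therefore the triple integral equals 1365π.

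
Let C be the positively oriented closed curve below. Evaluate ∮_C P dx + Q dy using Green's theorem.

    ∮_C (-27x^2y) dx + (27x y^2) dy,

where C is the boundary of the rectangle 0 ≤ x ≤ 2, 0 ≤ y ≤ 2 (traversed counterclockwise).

Green's theorem converts the closed line integral into a double integral over the enclosed region D:

    ∮_C P dx + Q dy = ∬_D (∂Q/∂x - ∂P/∂y) dA.

Here P = -27x^2y, Q = 27x y^2, so

    ∂Q/∂x = 27y^2,    ∂P/∂y = -27x^2,
    ∂Q/∂x - ∂P/∂y = 27x^2 + 27y^2.

D is the region 0 ≤ x ≤ 2, 0 ≤ y ≤ 2. Evaluating the double integral:

    ∬_D (27x^2 + 27y^2) dA = ∫_0^{2} ∫_0^{2} (27x^2 + 27y^2) dy dx.

Inner (y from 0 to 2): 54x^2 + 72.
Outer (x from 0 to 2): 288.

Therefore ∮_C P dx + Q dy = 288.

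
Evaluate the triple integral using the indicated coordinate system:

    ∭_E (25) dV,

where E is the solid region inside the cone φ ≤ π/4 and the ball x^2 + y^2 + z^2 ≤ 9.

In spherical coordinates, x = ρ sin(φ) cos(θ), y = ρ sin(φ) sin(θ), z = ρ cos(φ), and dV = ρ^2 sin(φ) dρ dφ dθ.

The integrand becomes 25, so

    ∭_E (25) dV = ∫_{0}^{2π} ∫_{0}^{π/4} ∫_{0}^{3} (25) · ρ^2 sin(φ) dρ dφ dθ.

Inner (ρ): 225sin(φ).
Middle (φ): 225 - 225sqrt(2)/2.
Outer (θ): 225π (2 - sqrt(2)).

Therefore the triple integral equals 225π (2 - sqrt(2)).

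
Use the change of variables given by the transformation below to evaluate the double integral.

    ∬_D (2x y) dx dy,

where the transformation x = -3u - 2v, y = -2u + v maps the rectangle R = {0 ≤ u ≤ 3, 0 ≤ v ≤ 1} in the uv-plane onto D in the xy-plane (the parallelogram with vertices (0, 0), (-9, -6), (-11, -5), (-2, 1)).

Compute the Jacobian determinant of (x, y) with respect to (u, v):

    ∂(x,y)/∂(u,v) = | -3  -2 | = (-3)(1) - (-2)(-2) = -7.
                   | -2  1 |

Its absolute value is |J| = 7 (the area scaling factor).

Substituting x = -3u - 2v, y = -2u + v into the integrand,

    2x y → 12u^2 + 2u v - 4v^2,

so the integral becomes

    ∬_R (12u^2 + 2u v - 4v^2) · |J| du dv = ∫_0^3 ∫_0^1 (84u^2 + 14u v - 28v^2) dv du.

Inner (v): 84u^2 + 7u - 28/3.
Outer (u): 1519/2.

Therefore ∬_D (2x y) dx dy = 1519/2.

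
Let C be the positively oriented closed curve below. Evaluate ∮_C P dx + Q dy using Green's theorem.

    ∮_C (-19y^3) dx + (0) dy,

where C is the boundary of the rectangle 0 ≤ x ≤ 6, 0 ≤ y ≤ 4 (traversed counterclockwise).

Green's theorem converts the closed line integral into a double integral over the enclosed region D:

    ∮_C P dx + Q dy = ∬_D (∂Q/∂x - ∂P/∂y) dA.

Here P = -19y^3, Q = 0, so

    ∂Q/∂x = 0,    ∂P/∂y = -57y^2,
    ∂Q/∂x - ∂P/∂y = 57y^2.

D is the region 0 ≤ x ≤ 6, 0 ≤ y ≤ 4. Evaluating the double integral:

    ∬_D (57y^2) dA = ∫_0^{6} ∫_0^{4} (57y^2) dy dx.

Inner (y from 0 to 4): 1216.
Outer (x from 0 to 6): 7296.

Therefore ∮_C P dx + Q dy = 7296.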